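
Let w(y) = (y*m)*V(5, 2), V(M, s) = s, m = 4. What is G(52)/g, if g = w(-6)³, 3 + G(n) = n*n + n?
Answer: -2753/110592 ≈ -0.024893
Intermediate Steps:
G(n) = -3 + n + n² (G(n) = -3 + (n*n + n) = -3 + (n² + n) = -3 + (n + n²) = -3 + n + n²)
w(y) = 8*y (w(y) = (y*4)*2 = (4*y)*2 = 8*y)
g = -110592 (g = (8*(-6))³ = (-48)³ = -110592)
G(52)/g = (-3 + 52 + 52²)/(-110592) = (-3 + 52 + 2704)*(-1/110592) = 2753*(-1/110592) = -2753/110592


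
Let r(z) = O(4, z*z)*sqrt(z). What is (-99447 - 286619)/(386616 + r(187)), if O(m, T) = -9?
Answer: -49753097552/49823972103 - 386066*sqrt(187)/16607990701 ≈ -0.99890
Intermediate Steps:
r(z) = -9*sqrt(z)
(-99447 - 286619)/(386616 + r(187)) = (-99447 - 286619)/(386616 - 9*sqrt(187)) = -386066/(386616 - 9*sqrt(187))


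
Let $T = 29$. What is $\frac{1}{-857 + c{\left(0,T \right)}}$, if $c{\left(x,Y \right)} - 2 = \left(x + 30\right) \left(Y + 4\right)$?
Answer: $\frac{1}{135} \approx 0.0074074$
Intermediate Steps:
$c{\left(x,Y \right)} = 2 + \left(4 + Y\right) \left(30 + x\right)$ ($c{\left(x,Y \right)} = 2 + \left(x + 30\right) \left(Y + 4\right) = 2 + \left(30 + x\right) \left(4 + Y\right) = 2 + \left(4 + Y\right) \left(30 + x\right)$)
$\frac{1}{-857 + c{\left(0,T \right)}} = \frac{1}{-857 + \left(122 + 4 \cdot 0 + 30 \cdot 29 + 29 \cdot 0\right)} = \frac{1}{-857 + \left(122 + 0 + 870 + 0\right)} = \frac{1}{-857 + 992} = \frac{1}{135}$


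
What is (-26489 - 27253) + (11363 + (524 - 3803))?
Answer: -45658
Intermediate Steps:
(-26489 - 27253) + (11363 + (524 - 3803)) = -53742 + (11363 - 3279) = -53742 + 8084 = -45658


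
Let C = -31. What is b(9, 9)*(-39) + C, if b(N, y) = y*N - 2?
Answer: -3112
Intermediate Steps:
b(N, y) = -2 + N*y (b(N, y) = N*y - 2 = -2 + N*y)
b(9, 9)*(-39) + C = (-2 + 9*9)*(-39) - 31 = (-2 + 81)*(-39) - 31 = 79*(-39) - 31 = -3081 - 31 = -3112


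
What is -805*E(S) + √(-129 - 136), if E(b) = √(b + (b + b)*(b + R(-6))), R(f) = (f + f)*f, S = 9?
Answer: -2415*√163 + I*√265 ≈ -30833.0 + 16.279*I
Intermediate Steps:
R(f) = 2*f² (R(f) = (2*f)*f = 2*f²)
E(b) = √(b + 2*b*(72 + b)) (E(b) = √(b + (b + b)*(b + 2*(-6)²)) = √(b + (2*b)*(b + 2*36)) = √(b + (2*b)*(b + 72)) = √(b + (2*b)*(72 + b)) = √(b + 2*b*(72 + b)))
-805*E(S) + √(-129 - 136) = -805*3*√(145 + 2*9) + √(-129 - 136) = -805*3*√(145 + 18) + √(-265) = -805*3*√163 + I*√265 = -2415*√163 + I*√265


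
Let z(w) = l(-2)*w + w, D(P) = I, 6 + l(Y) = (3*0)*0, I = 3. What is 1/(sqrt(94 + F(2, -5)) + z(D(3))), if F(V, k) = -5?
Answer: -15/136 - sqrt(89)/136 ≈ -0.17966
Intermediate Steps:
l(Y) = -6 (l(Y) = -6 + (3*0)*0 = -6 + 0*0 = -6 + 0 = -6)
D(P) = 3
z(w) = -5*w (z(w) = -6*w + w = -5*w)
1/(sqrt(94 + F(2, -5)) + z(D(3))) = 1/(sqrt(94 - 5) - 5*3) = 1/(sqrt(89) - 15) = 1/(-15 + sqrt(89))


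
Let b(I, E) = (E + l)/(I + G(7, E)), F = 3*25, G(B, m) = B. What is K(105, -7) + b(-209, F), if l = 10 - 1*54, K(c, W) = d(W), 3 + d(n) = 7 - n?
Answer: 2191/202 ≈ 10.847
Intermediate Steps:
d(n) = 4 - n (d(n) = -3 + (7 - n) = 4 - n)
K(c, W) = 4 - W
l = -44 (l = 10 - 54 = -44)
F = 75
b(I, E) = (-44 + E)/(7 + I) (b(I, E) = (E - 44)/(I + 7) = (-44 + E)/(7 + I))
K(105, -7) + b(-209, F) = (4 - 1*(-7)) + (-44 + 75)/(7 - 209) = (4 + 7) + 31/(-202) = 11 - 1/202*31 = 11 - 31/202 = 2191/202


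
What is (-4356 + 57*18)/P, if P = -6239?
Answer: 3330/6239 ≈ 0.53374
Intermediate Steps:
(-4356 + 57*18)/P = (-4356 + 57*18)/(-6239) = (-4356 + 1026)*(-1/6239) = -3330*(-1/6239) = 3330/6239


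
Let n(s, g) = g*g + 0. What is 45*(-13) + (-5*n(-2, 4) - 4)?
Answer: -669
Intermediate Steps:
n(s, g) = g**2 (n(s, g) = g**2 + 0 = g**2)
45*(-13) + (-5*n(-2, 4) - 4) = 45*(-13) + (-5*4**2 - 4) = -585 + (-5*16 - 4) = -585 + (-80 - 4) = -585 - 84 = -669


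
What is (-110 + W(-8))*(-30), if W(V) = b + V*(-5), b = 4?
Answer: 1980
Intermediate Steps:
W(V) = 4 - 5*V (W(V) = 4 + V*(-5) = 4 - 5*V)
(-110 + W(-8))*(-30) = (-110 + (4 - 5*(-8)))*(-30) = (-110 + (4 + 40))*(-30) = (-110 + 44)*(-30) = -66*(-30) = 1980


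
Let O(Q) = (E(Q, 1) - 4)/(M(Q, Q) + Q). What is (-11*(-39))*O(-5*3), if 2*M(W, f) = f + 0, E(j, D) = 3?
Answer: 286/15 ≈ 19.067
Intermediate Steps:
M(W, f) = f/2 (M(W, f) = (f + 0)/2 = f/2)
O(Q) = -2/(3*Q) (O(Q) = (3 - 4)/(Q/2 + Q) = -1/(3*Q/2) = -2/(3*Q))
(-11*(-39))*O(-5*3) = (-11*(-39))*(-2/(3*((-5*3)))) = 429*(-⅔/(-15)) = 429*(-⅔*(-1/15)) = 429*(2/45) = 286/15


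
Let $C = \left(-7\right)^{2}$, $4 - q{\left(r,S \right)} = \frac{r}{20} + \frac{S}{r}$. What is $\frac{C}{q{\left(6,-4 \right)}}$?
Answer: $\frac{1470}{131} \approx 11.221$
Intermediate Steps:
$q{\left(r,S \right)} = 4 - \frac{r}{20} - \frac{S}{r}$ ($q{\left(r,S \right)} = 4 - \left(\frac{r}{20} + \frac{S}{r}\right) = 4 - \frac{r}{20} - \frac{S}{r}$)
$C = 49$
$\frac{C}{q{\left(6,-4 \right)}} = \frac{49}{4 - \frac{3}{10} - - \frac{4}{6}} = \frac{49}{4 - \frac{3}{10} - \left(-4\right) \frac{1}{6}} = \frac{49}{4 - \frac{3}{10} + \frac{2}{3}} = \frac{49}{\frac{131}{30}} = 49 \cdot \frac{30}{131} = \frac{1470}{131}$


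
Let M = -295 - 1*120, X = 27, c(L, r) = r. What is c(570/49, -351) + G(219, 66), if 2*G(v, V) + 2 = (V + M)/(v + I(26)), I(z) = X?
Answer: -173533/492 ≈ -352.71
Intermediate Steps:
I(z) = 27
M = -415 (M = -295 - 120 = -415)
G(v, V) = -1 + (-415 + V)/(2*(27 + v)) (G(v, V) = -1 + ((V - 415)/(v + 27))/2 = -1 + ((-415 + V)/(27 + v))/2 = -1 + (-415 + V)/(2*(27 + v)))
c(570/49, -351) + G(219, 66) = -351 + (-469 + 66 - 2*219)/(2*(27 + 219)) = -351 + (½)*(-469 + 66 - 438)/246 = -351 + (½)*(1/246)*(-841) = -351 - 841/492 = -173533/492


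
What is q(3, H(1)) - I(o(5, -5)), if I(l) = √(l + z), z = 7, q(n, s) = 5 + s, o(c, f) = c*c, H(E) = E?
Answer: 6 - 4*√2 ≈ 0.34315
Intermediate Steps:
o(c, f) = c²
I(l) = √(7 + l) (I(l) = √(l + 7) = √(7 + l))
q(3, H(1)) - I(o(5, -5)) = (5 + 1) - √(7 + 5²) = 6 - √(7 + 25) = 6 - √32 = 6 - 4*√2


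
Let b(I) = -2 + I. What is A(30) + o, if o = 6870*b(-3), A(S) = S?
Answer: -34320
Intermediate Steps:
o = -34350 (o = 6870*(-2 - 3) = 6870*(-5) = -34350)
A(30) + o = 30 - 34350 = -34320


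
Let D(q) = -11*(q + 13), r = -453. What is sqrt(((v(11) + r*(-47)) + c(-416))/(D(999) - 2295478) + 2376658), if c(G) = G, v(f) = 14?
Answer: sqrt(156109744149928710)/256290 ≈ 1541.6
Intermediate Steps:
D(q) = -143 - 11*q (D(q) = -11*(13 + q) = -143 - 11*q)
sqrt(((v(11) + r*(-47)) + c(-416))/(D(999) - 2295478) + 2376658) = sqrt(((14 - 453*(-47)) - 416)/((-143 - 11*999) - 2295478) + 2376658) = sqrt(((14 + 21291) - 416)/((-143 - 10989) - 2295478) + 2376658) = sqrt((21305 - 416)/(-11132 - 2295478) + 2376658) = sqrt(20889/(-2306610) + 2376658) = sqrt(20889*(-1/2306610) + 2376658) = sqrt(-2321/256290 + 2376658) = sqrt(609113676499/256290) = sqrt(156109744149928710)/256290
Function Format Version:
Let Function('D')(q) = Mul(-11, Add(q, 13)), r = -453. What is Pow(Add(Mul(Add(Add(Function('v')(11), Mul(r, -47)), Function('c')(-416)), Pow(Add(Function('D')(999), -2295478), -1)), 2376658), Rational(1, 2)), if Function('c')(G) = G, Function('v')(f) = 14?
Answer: Mul(Rational(1, 256290), Pow(156109744149928710, Rational(1, 2))) ≈ 1541.6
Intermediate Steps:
Function('D')(q) = Add(-143, Mul(-11, q)) (Function('D')(q) = Mul(-11, Add(13, q)) = Add(-143, Mul(-11, q)))
Pow(Add(Mul(Add(Add(Function('v')(11), Mul(r, -47)), Function('c')(-416)), Pow(Add(Function('D')(999), -2295478), -1)), 2376658), Rational(1, 2)) = Pow(Add(Mul(Add(Add(14, Mul(-453, -47)), -416), Pow(Add(Add(-143, Mul(-11, 999)), -2295478), -1)), 2376658), Rational(1, 2)) = Pow(Add(Mul(Add(Add(14, 21291), -416), Pow(Add(Add(-143, -10989), -2295478), -1)), 2376658), Rational(1, 2)) = Pow(Add(Mul(Add(21305, -416), Pow(Add(-11132, -2295478), -1)), 2376658), Rational(1, 2)) = Pow(Add(Mul(20889, Pow(-2306610, -1)), 2376658), Rational(1, 2)) = Pow(Add(Mul(20889, Rational(-1, 2306610)), 2376658), Rational(1, 2)) = Pow(Add(Rational(-2321, 256290), 2376658), Rational(1, 2)) = Pow(Rational(609113676499, 256290), Rational(1, 2)) = Mul(Rational(1, 256290), Pow(156109744149928710, Rational(1, 2)))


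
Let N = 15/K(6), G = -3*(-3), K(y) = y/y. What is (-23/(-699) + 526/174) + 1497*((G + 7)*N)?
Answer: 7283026826/20271 ≈ 3.5928e+5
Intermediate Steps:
K(y) = 1
G = 9
N = 15 (N = 15/1 = 15*1 = 15)
(-23/(-699) + 526/174) + 1497*((G + 7)*N) = (-23/(-699) + 526/174) + 1497*((9 + 7)*15) = (-23*(-1/699) + 526*(1/174)) + 1497*(16*15) = (23/699 + 263/87) + 1497*240 = 61946/20271 + 359280 = 7283026826/20271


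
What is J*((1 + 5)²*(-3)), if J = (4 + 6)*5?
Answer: -5400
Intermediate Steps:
J = 50 (J = 10*5 = 50)
J*((1 + 5)²*(-3)) = 50*((1 + 5)²*(-3)) = 50*(6²*(-3)) = 50*(36*(-3)) = 50*(-108) = -5400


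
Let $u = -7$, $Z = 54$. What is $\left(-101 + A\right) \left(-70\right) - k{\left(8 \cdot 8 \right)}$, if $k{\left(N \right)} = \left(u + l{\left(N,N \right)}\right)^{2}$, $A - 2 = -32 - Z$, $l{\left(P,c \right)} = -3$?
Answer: $12850$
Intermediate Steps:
$A = -84$ ($A = 2 - 86 = -84$)
$k{\left(N \right)} = 100$ ($k{\left(N \right)} = \left(-7 - 3\right)^{2} = \left(-10\right)^{2} = 100$)
$\left(-101 + A\right) \left(-70\right) - k{\left(8 \cdot 8 \right)} = \left(-101 - 84\right) \left(-70\right) - 100 = \left(-185\right) \left(-70\right) - 100 = 12950 - 100 = 12850$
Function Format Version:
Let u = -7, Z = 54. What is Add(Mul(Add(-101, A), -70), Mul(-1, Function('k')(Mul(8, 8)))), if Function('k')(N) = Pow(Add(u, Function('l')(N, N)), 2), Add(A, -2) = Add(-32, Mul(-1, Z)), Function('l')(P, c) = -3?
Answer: 12850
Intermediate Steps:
A = -84 (A = Add(2, Add(-32, Mul(-1, 54))) = Add(2, Add(-32, -54)) = Add(2, -86) = -84)
Function('k')(N) = 100 (Function('k')(N) = Pow(Add(-7, -3), 2) = Pow(-10, 2) = 100)
Add(Mul(Add(-101, A), -70), Mul(-1, Function('k')(Mul(8, 8)))) = Add(Mul(Add(-101, -84), -70), Mul(-1, 100)) = Add(Mul(-185, -70), -100) = Add(12950, -100) = 12850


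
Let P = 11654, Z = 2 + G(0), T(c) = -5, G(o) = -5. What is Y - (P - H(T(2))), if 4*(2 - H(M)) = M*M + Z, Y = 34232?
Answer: 45149/2 ≈ 22575.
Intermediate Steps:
Z = -3 (Z = 2 - 5 = -3)
H(M) = 11/4 - M²/4 (H(M) = 2 - (M*M - 3)/4 = 2 - (M² - 3)/4 = 2 - (-3 + M²)/4 = 2 + (¾ - M²/4) = 11/4 - M²/4)
Y - (P - H(T(2))) = 34232 - (11654 - (11/4 - ¼*(-5)²)) = 34232 - (11654 - (11/4 - ¼*25)) = 34232 - (11654 - (11/4 - 25/4)) = 34232 - (11654 - 1*(-7/2)) = 34232 - (11654 + 7/2) = 34232 - 1*23315/2 = 34232 - 23315/2 = 45149/2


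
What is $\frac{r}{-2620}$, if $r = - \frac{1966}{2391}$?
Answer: $\frac{983}{3132210} \approx 0.00031384$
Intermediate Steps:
$r = - \frac{1966}{2391}$ ($r = \left(-1966\right) \frac{1}{2391} = - \frac{1966}{2391} \approx -0.82225$)
$\frac{r}{-2620} = - \frac{1966}{2391 \left(-2620\right)} = \left(- \frac{1966}{2391}\right) \left(- \frac{1}{2620}\right) = \frac{983}{3132210}$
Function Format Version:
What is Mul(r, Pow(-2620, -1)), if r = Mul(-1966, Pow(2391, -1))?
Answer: Rational(983, 3132210) ≈ 0.00031384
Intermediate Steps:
r = Rational(-1966, 2391) (r = Mul(-1966, Rational(1, 2391)) = Rational(-1966, 2391) ≈ -0.82225)
Mul(r, Pow(-2620, -1)) = Mul(Rational(-1966, 2391), Pow(-2620, -1)) = Mul(Rational(-1966, 2391), Rational(-1, 2620)) = Rational(983, 3132210)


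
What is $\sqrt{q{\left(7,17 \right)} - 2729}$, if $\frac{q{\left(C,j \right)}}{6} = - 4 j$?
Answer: $i \sqrt{3137} \approx 56.009 i$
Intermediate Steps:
$q{\left(C,j \right)} = - 24 j$ ($q{\left(C,j \right)} = 6 \left(- 4 j\right) = - 24 j$)
$\sqrt{q{\left(7,17 \right)} - 2729} = \sqrt{\left(-24\right) 17 - 2729} = \sqrt{-408 - 2729} = \sqrt{-3137} = i \sqrt{3137}$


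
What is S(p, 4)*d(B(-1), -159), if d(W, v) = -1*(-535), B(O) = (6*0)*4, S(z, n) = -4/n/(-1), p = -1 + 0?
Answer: 535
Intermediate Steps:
p = -1
S(z, n) = 4/n (S(z, n) = -4/n*(-1) = 4/n)
B(O) = 0 (B(O) = 0*4 = 0)
d(W, v) = 535
S(p, 4)*d(B(-1), -159) = (4/4)*535 = (4*(¼))*535 = 1*535 = 535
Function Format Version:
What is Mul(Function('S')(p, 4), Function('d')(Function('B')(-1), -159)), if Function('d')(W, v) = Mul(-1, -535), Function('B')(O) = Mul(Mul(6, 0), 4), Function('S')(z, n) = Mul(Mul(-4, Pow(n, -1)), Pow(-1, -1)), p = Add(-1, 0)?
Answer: 535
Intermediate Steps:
p = -1
Function('S')(z, n) = Mul(4, Pow(n, -1)) (Function('S')(z, n) = Mul(Mul(-4, Pow(n, -1)), -1) = Mul(4, Pow(n, -1)))
Function('B')(O) = 0 (Function('B')(O) = Mul(0, 4) = 0)
Function('d')(W, v) = 535
Mul(Function('S')(p, 4), Function('d')(Function('B')(-1), -159)) = Mul(Mul(4, Pow(4, -1)), 535) = Mul(Mul(4, Rational(1, 4)), 535) = Mul(1, 535) = 535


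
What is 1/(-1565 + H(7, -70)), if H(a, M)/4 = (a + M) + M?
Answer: -1/2097 ≈ -0.00047687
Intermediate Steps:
H(a, M) = 4*a + 8*M (H(a, M) = 4*((a + M) + M) = 4*((M + a) + M) = 4*(a + 2*M) = 4*a + 8*M)
1/(-1565 + H(7, -70)) = 1/(-1565 + (4*7 + 8*(-70))) = 1/(-1565 + (28 - 560)) = 1/(-1565 - 532) = 1/(-2097) = -1/2097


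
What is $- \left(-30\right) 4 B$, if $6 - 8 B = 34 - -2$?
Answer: $-450$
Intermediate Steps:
$B = - \frac{15}{4}$ ($B = \frac{3}{4} - \frac{34 - -2}{8} = \frac{3}{4} - \frac{34 + 2}{8} = \frac{3}{4} - \frac{9}{2} = - \frac{15}{4} \approx -3.75$)
$- \left(-30\right) 4 B = - \left(-30\right) 4 \left(- \frac{15}{4}\right) = \left(-1\right) \left(-120\right) \left(- \frac{15}{4}\right) = 120 \left(- \frac{15}{4}\right) = -450$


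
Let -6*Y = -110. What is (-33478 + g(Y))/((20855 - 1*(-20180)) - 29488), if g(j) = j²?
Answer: -298277/103923 ≈ -2.8702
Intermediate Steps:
Y = 55/3 (Y = -⅙*(-110) = 55/3 ≈ 18.333)
(-33478 + g(Y))/((20855 - 1*(-20180)) - 29488) = (-33478 + (55/3)²)/((20855 - 1*(-20180)) - 29488) = (-33478 + 3025/9)/((20855 + 20180) - 29488) = -298277/(9*(41035 - 29488)) = -298277/9/11547 = -298277/9*1/11547 = -298277/103923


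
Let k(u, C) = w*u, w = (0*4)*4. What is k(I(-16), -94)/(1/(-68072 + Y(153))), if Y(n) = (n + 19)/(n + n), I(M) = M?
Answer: 0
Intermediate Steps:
Y(n) = (19 + n)/(2*n) (Y(n) = (19 + n)/((2*n)) = (19 + n)*(1/(2*n)) = (19 + n)/(2*n))
w = 0 (w = 0*4 = 0)
k(u, C) = 0 (k(u, C) = 0*u = 0)
k(I(-16), -94)/(1/(-68072 + Y(153))) = 0/(1/(-68072 + (1/2)*(19 + 153)/153)) = 0/(1/(-68072 + (1/2)*(1/153)*172)) = 0/(1/(-68072 + 86/153)) = 0/(1/(-10414930/153)) = 0/(-153/10414930) = 0*(-10414930/153) = 0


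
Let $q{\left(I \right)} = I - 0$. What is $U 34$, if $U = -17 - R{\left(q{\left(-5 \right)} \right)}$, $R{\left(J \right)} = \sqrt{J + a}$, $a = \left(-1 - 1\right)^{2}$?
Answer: $-578 - 34 i \approx -578.0 - 34.0 i$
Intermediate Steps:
$a = 4$ ($a = \left(-2\right)^{2} = 4$)
$q{\left(I \right)} = I$ ($q{\left(I \right)} = I + 0 = I$)
$R{\left(J \right)} = \sqrt{4 + J}$ ($R{\left(J \right)} = \sqrt{J + 4} = \sqrt{4 + J}$)
$U = -17 - i$ ($U = -17 - \sqrt{4 - 5} = -17 - \sqrt{-1} = -17 - i \approx -17.0 - 1.0 i$)
$U 34 = \left(-17 - i\right) 34 = -578 - 34 i$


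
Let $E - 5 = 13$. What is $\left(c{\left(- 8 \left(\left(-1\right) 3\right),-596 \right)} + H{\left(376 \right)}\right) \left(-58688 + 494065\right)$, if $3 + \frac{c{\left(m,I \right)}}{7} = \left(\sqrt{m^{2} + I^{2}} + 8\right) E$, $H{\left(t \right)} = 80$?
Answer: $464547259 + 219430008 \sqrt{22237} \approx 3.3186 \cdot 10^{10}$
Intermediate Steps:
$E = 18$ ($E = 5 + 13 = 18$)
$c{\left(m,I \right)} = 987 + 126 \sqrt{I^{2} + m^{2}}$ ($c{\left(m,I \right)} = -21 + 7 \left(\sqrt{m^{2} + I^{2}} + 8\right) 18 = -21 + 7 \left(\sqrt{I^{2} + m^{2}} + 8\right) 18 = -21 + 7 \left(8 + \sqrt{I^{2} + m^{2}}\right) 18 = -21 + 7 \left(144 + 18 \sqrt{I^{2} + m^{2}}\right) = -21 + \left(1008 + 126 \sqrt{I^{2} + m^{2}}\right) = 987 + 126 \sqrt{I^{2} + m^{2}}$)
$\left(c{\left(- 8 \left(\left(-1\right) 3\right),-596 \right)} + H{\left(376 \right)}\right) \left(-58688 + 494065\right) = \left(\left(987 + 126 \sqrt{\left(-596\right)^{2} + \left(- 8 \left(\left(-1\right) 3\right)\right)^{2}}\right) + 80\right) \left(-58688 + 494065\right) = \left(\left(987 + 126 \sqrt{355216 + \left(\left(-8\right) \left(-3\right)\right)^{2}}\right) + 80\right) 435377 = \left(\left(987 + 126 \sqrt{355216 + 24^{2}}\right) + 80\right) 435377 = \left(\left(987 + 126 \sqrt{355216 + 576}\right) + 80\right) 435377 = \left(\left(987 + 126 \sqrt{355792}\right) + 80\right) 435377 = \left(\left(987 + 126 \cdot 4 \sqrt{22237}\right) + 80\right) 435377 = \left(\left(987 + 504 \sqrt{22237}\right) + 80\right) 435377 = \left(1067 + 504 \sqrt{22237}\right) 435377 = 464547259 + 219430008 \sqrt{22237}$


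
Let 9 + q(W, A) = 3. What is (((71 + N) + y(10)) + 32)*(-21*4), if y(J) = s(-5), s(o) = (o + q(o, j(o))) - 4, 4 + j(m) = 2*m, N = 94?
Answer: -15288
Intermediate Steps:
j(m) = -4 + 2*m
q(W, A) = -6 (q(W, A) = -9 + 3 = -6)
s(o) = -10 + o (s(o) = (o - 6) - 4 = (-6 + o) - 4 = -10 + o)
y(J) = -15 (y(J) = -10 - 5 = -15)
(((71 + N) + y(10)) + 32)*(-21*4) = (((71 + 94) - 15) + 32)*(-21*4) = ((165 - 15) + 32)*(-84) = (150 + 32)*(-84) = 182*(-84) = -15288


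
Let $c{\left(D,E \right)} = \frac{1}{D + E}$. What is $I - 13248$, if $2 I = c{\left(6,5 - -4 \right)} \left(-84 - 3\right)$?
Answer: $- \frac{132509}{10} \approx -13251.0$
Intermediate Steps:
$I = - \frac{29}{10}$ ($I = \frac{\frac{1}{6 + \left(5 - -4\right)} \left(-84 - 3\right)}{2} = \frac{\frac{1}{6 + \left(5 + 4\right)} \left(-87\right)}{2} = \frac{\frac{1}{6 + 9} \left(-87\right)}{2} = \frac{\frac{1}{15} \left(-87\right)}{2} = \frac{1}{2} \left(- \frac{29}{5}\right) = - \frac{29}{10} \approx -2.9$)
$I - 13248 = - \frac{29}{10} - 13248 = - \frac{132509}{10}$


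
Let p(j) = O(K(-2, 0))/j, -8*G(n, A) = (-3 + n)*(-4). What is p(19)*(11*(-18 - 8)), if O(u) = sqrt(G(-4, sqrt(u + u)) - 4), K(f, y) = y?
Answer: -143*I*sqrt(30)/19 ≈ -41.223*I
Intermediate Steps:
G(n, A) = -3/2 + n/2 (G(n, A) = -(-3 + n)*(-4)/8 = -(12 - 4*n)/8 = -3/2 + n/2)
O(u) = I*sqrt(30)/2 (O(u) = sqrt((-3/2 + (1/2)*(-4)) - 4) = sqrt((-3/2 - 2) - 4) = sqrt(-7/2 - 4) = sqrt(-15/2) = I*sqrt(30)/2)
p(j) = I*sqrt(30)/(2*j) (p(j) = (I*sqrt(30)/2)/j = I*sqrt(30)/(2*j))
p(19)*(11*(-18 - 8)) = ((1/2)*I*sqrt(30)/19)*(11*(-18 - 8)) = ((1/2)*I*sqrt(30)*(1/19))*(11*(-26)) = (I*sqrt(30)/38)*(-286) = -143*I*sqrt(30)/19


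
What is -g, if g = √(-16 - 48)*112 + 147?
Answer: -147 - 896*I ≈ -147.0 - 896.0*I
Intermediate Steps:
g = 147 + 896*I (g = √(-64)*112 + 147 = (8*I)*112 + 147 = 896*I + 147 = 147 + 896*I ≈ 147.0 + 896.0*I)
-g = -(147 + 896*I) = -147 - 896*I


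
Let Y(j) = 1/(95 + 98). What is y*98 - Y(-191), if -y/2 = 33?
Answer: -1248325/193 ≈ -6468.0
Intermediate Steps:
y = -66 (y = -2*33 = -66)
Y(j) = 1/193
y*98 - Y(-191) = -66*98 - 1*1/193 = -6468 - 1/193 = -1248325/193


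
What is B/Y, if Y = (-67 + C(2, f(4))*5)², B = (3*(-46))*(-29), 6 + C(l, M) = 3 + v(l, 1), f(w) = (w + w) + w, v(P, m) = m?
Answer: 4002/5929 ≈ 0.67499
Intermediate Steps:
f(w) = 3*w (f(w) = 2*w + w = 3*w)
C(l, M) = -2 (C(l, M) = -6 + (3 + 1) = -6 + 4 = -2)
B = 4002 (B = -138*(-29) = 4002)
Y = 5929 (Y = (-67 - 2*5)² = (-67 - 10)² = (-77)² = 5929)
B/Y = 4002/5929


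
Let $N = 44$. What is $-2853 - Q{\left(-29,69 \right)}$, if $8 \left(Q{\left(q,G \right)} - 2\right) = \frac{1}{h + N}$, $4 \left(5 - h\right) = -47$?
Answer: $- \frac{1387531}{486} \approx -2855.0$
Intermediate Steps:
$h = \frac{67}{4}$ ($h = 5 - - \frac{47}{4} = 5 + \frac{47}{4} = \frac{67}{4} \approx 16.75$)
$Q{\left(q,G \right)} = \frac{973}{486}$ ($Q{\left(q,G \right)} = 2 + \frac{1}{8 \left(\frac{67}{4} + 44\right)} = 2 + \frac{1}{8 \cdot \frac{243}{4}} = 2 + \frac{1}{8} \cdot \frac{4}{243} = 2 + \frac{1}{486} = \frac{973}{486}$)
$-2853 - Q{\left(-29,69 \right)} = -2853 - \frac{973}{486} = - \frac{1387531}{486}$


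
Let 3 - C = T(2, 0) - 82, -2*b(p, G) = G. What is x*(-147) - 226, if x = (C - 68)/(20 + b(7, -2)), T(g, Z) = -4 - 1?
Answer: -380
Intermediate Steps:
T(g, Z) = -5
b(p, G) = -G/2
C = 90 (C = 3 - (-5 - 82) = 3 - 1*(-87) = 3 + 87 = 90)
x = 22/21 (x = (90 - 68)/(20 - ½*(-2)) = 22/(20 + 1) = 22/21 ≈ 1.0476)
x*(-147) - 226 = (22/21)*(-147) - 226 = -154 - 226 = -380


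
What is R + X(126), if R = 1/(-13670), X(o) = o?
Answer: 1722419/13670 ≈ 126.00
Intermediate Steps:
R = -1/13670 ≈ -7.3153e-5
R + X(126) = -1/13670 + 126 = 1722419/13670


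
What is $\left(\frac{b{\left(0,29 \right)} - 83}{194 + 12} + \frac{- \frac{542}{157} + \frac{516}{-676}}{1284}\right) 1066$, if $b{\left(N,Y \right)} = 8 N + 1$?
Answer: $- \frac{57741280105}{134963166} \approx -427.83$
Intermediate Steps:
$b{\left(N,Y \right)} = 1 + 8 N$
$\left(\frac{b{\left(0,29 \right)} - 83}{194 + 12} + \frac{- \frac{542}{157} + \frac{516}{-676}}{1284}\right) 1066 = \left(\frac{\left(1 + 8 \cdot 0\right) - 83}{194 + 12} + \frac{- \frac{542}{157} + \frac{516}{-676}}{1284}\right) 1066 = \left(\frac{\left(1 + 0\right) - 83}{206} + \left(\left(-542\right) \frac{1}{157} + 516 \left(- \frac{1}{676}\right)\right) \frac{1}{1284}\right) 1066 = \left(\left(1 - 83\right) \frac{1}{206} + \left(- \frac{542}{157} - \frac{129}{169}\right) \frac{1}{1284}\right) 1066 = \left(\left(-82\right) \frac{1}{206} - \frac{111851}{34068372}\right) 1066 = \left(- \frac{41}{103} - \frac{111851}{34068372}\right) 1066 = \left(- \frac{1408323905}{3509042316}\right) 1066 = - \frac{57741280105}{134963166}$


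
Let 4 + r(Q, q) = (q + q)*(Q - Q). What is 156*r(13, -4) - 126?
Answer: -750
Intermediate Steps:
r(Q, q) = -4 (r(Q, q) = -4 + (q + q)*(Q - Q) = -4 + (2*q)*0 = -4 + 0 = -4)
156*r(13, -4) - 126 = 156*(-4) - 126 = -624 - 126 = -750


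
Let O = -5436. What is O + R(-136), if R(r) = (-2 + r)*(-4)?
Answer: -4884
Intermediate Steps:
R(r) = 8 - 4*r
O + R(-136) = -5436 + (8 - 4*(-136)) = -5436 + (8 + 544) = -5436 + 552 = -4884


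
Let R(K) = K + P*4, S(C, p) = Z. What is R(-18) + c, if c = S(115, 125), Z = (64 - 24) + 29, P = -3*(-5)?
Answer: 111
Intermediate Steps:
P = 15
Z = 69 (Z = 40 + 29 = 69)
S(C, p) = 69
R(K) = 60 + K (R(K) = K + 15*4 = K + 60 = 60 + K)
c = 69
R(-18) + c = (60 - 18) + 69 = 42 + 69 = 111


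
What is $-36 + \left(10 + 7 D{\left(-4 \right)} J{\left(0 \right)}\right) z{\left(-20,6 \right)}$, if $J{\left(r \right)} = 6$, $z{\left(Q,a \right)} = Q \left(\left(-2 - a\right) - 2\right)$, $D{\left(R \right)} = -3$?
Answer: $-23236$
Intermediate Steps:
$z{\left(Q,a \right)} = Q \left(-4 - a\right)$
$-36 + \left(10 + 7 D{\left(-4 \right)} J{\left(0 \right)}\right) z{\left(-20,6 \right)} = -36 + \left(10 + 7 \left(\left(-3\right) 6\right)\right) \left(\left(-1\right) \left(-20\right) \left(4 + 6\right)\right) = -36 + \left(10 + 7 \left(-18\right)\right) \left(\left(-1\right) \left(-20\right) 10\right) = -36 + \left(10 - 126\right) 200 = -36 - 23200 = -23236$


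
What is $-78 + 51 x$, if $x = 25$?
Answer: $1197$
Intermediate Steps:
$-78 + 51 x = -78 + 51 \cdot 25 = -78 + 1275 = 1197$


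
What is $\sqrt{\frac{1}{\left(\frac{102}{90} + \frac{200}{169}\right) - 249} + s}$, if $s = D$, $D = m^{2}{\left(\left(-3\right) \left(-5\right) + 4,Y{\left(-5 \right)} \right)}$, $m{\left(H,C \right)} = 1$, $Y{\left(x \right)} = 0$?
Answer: $\frac{\sqrt{389467374994}}{625342} \approx 0.99797$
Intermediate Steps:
$D = 1$ ($D = 1^{2} = 1$)
$s = 1$
$\sqrt{\frac{1}{\left(\frac{102}{90} + \frac{200}{169}\right) - 249} + s} = \sqrt{\frac{1}{\left(\frac{102}{90} + \frac{200}{169}\right) - 249} + 1} = \sqrt{\frac{1}{\left(102 \cdot \frac{1}{90} + 200 \cdot \frac{1}{169}\right) - 249} + 1} = \sqrt{\frac{1}{\left(\frac{17}{15} + \frac{200}{169}\right) - 249} + 1} = \sqrt{\frac{1}{\frac{5873}{2535} - 249} + 1} = \sqrt{\frac{1}{- \frac{625342}{2535}} + 1} = \sqrt{- \frac{2535}{625342} + 1} = \sqrt{\frac{622807}{625342}} = \frac{\sqrt{389467374994}}{625342}$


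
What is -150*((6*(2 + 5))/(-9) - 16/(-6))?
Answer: 300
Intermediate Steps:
-150*((6*(2 + 5))/(-9) - 16/(-6)) = -150*((6*7)*(-⅑) - 16*(-⅙)) = -150*(42*(-⅑) + 8/3) = -150*(-14/3 + 8/3) = -150*(-2) = 300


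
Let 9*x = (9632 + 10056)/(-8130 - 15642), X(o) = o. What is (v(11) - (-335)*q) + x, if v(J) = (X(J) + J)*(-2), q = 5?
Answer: 87232375/53487 ≈ 1630.9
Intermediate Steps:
v(J) = -4*J (v(J) = (J + J)*(-2) = (2*J)*(-2) = -4*J)
x = -4922/53487 (x = ((9632 + 10056)/(-8130 - 15642))/9 = (19688/(-23772))/9 = (19688*(-1/23772))/9 = (⅑)*(-4922/5943) = -4922/53487 ≈ -0.092022)
(v(11) - (-335)*q) + x = (-4*11 - (-335)*5) - 4922/53487 = (-44 - 67*(-25)) - 4922/53487 = (-44 + 1675) - 4922/53487 = 1631 - 4922/53487 = 87232375/53487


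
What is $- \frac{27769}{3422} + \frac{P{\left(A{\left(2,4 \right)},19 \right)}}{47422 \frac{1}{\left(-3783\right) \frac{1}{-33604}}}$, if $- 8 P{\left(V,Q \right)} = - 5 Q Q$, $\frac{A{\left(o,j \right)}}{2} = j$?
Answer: $- \frac{176995574556523}{21812770938944} \approx -8.1143$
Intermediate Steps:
$A{\left(o,j \right)} = 2 j$
$P{\left(V,Q \right)} = \frac{5 Q^{2}}{8}$ ($P{\left(V,Q \right)} = - \frac{- 5 Q Q}{8} = - \frac{\left(-5\right) Q^{2}}{8} = \frac{5 Q^{2}}{8}$)
$- \frac{27769}{3422} + \frac{P{\left(A{\left(2,4 \right)},19 \right)}}{47422 \frac{1}{\left(-3783\right) \frac{1}{-33604}}} = - \frac{27769}{3422} + \frac{\frac{5}{8} \cdot 19^{2}}{47422 \frac{1}{\left(-3783\right) \frac{1}{-33604}}} = \left(-27769\right) \frac{1}{3422} + \frac{\frac{5}{8} \cdot 361}{47422 \frac{1}{\left(-3783\right) \left(- \frac{1}{33604}\right)}} = - \frac{27769}{3422} + \frac{1805}{8 \frac{47422}{\frac{3783}{33604}}} = - \frac{27769}{3422} + \frac{1805}{8 \cdot 47422 \cdot \frac{33604}{3783}} = - \frac{27769}{3422} + \frac{1805}{8 \cdot \frac{1593568888}{3783}} = - \frac{27769}{3422} + \frac{1805}{8} \cdot \frac{3783}{1593568888} = - \frac{27769}{3422} + \frac{6828315}{12748551104} = - \frac{176995574556523}{21812770938944}$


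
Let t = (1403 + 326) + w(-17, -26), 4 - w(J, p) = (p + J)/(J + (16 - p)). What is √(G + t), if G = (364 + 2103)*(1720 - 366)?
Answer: 23*√157942/5 ≈ 1828.1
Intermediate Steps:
w(J, p) = 4 - (J + p)/(16 + J - p) (w(J, p) = 4 - (p + J)/(J + (16 - p)) = 4 - (J + p)/(16 + J - p))
t = 43368/25 (t = (1403 + 326) + (64 - 5*(-26) + 3*(-17))/(16 - 17 - 1*(-26)) = 1729 + (64 + 130 - 51)/(16 - 17 + 26) = 1729 + 143/25 = 43368/25 ≈ 1734.7)
G = 3340318 (G = 2467*1354 = 3340318)
√(G + t) = √(3340318 + 43368/25) = √(83551318/25) = 23*√157942/5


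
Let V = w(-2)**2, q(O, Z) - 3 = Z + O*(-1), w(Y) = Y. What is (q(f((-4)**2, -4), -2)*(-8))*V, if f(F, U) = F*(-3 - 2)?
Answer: -2592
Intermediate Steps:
f(F, U) = -5*F (f(F, U) = F*(-5) = -5*F)
q(O, Z) = 3 + Z - O (q(O, Z) = 3 + (Z + O*(-1)) = 3 + (Z - O) = 3 + Z - O)
V = 4 (V = (-2)**2 = 4)
(q(f((-4)**2, -4), -2)*(-8))*V = ((3 - 2 - (-5)*(-4)**2)*(-8))*4 = ((3 - 2 - (-5)*16)*(-8))*4 = ((3 - 2 - 1*(-80))*(-8))*4 = ((3 - 2 + 80)*(-8))*4 = (81*(-8))*4 = -648*4 = -2592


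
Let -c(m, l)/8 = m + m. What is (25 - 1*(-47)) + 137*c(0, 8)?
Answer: 72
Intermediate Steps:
c(m, l) = -16*m (c(m, l) = -8*(m + m) = -16*m)
(25 - 1*(-47)) + 137*c(0, 8) = (25 - 1*(-47)) + 137*(-16*0) = (25 + 47) + 137*0 = 72 + 0 = 72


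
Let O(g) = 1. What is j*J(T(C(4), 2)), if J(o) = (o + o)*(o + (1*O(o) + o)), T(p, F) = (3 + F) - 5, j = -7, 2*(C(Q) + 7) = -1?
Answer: 0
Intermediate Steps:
C(Q) = -15/2 (C(Q) = -7 + (1/2)*(-1) = -7 - 1/2 = -15/2)
T(p, F) = -2 + F
J(o) = 2*o*(1 + 2*o) (J(o) = (o + o)*(o + (1*1 + o)) = (2*o)*(o + (1 + o)) = (2*o)*(1 + 2*o) = 2*o*(1 + 2*o))
j*J(T(C(4), 2)) = -14*(-2 + 2)*(1 + 2*(-2 + 2)) = -14*0*(1 + 2*0) = -14*0*(1 + 0) = -14*0 = -7*0 = 0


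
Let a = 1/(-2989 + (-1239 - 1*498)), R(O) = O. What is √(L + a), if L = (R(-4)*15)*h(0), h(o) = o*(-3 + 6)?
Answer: I*√4726/4726 ≈ 0.014546*I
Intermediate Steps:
h(o) = 3*o (h(o) = o*3 = 3*o)
a = -1/4726 (a = 1/(-2989 + (-1239 - 498)) = 1/(-2989 - 1737) = 1/(-4726) = -1/4726 ≈ -0.00021160)
L = 0 (L = (-4*15)*(3*0) = -60*0 = 0)
√(L + a) = √(0 - 1/4726) = √(-1/4726) = I*√4726/4726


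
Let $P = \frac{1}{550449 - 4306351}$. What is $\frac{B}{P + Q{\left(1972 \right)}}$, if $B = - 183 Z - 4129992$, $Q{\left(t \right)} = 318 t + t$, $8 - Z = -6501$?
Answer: $- \frac{6661892204126}{787572586445} \approx -8.4588$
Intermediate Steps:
$Z = 6509$ ($Z = 8 - -6501 = 8 + 6501 = 6509$)
$Q{\left(t \right)} = 319 t$
$P = - \frac{1}{3755902}$ ($P = \frac{1}{-3755902} = - \frac{1}{3755902} \approx -2.6625 \cdot 10^{-7}$)
$B = -5321139$ ($B = \left(-183\right) 6509 - 4129992 = -1191147 - 4129992 = -5321139$)
$\frac{B}{P + Q{\left(1972 \right)}} = - \frac{5321139}{- \frac{1}{3755902} + 319 \cdot 1972} = - \frac{5321139}{- \frac{1}{3755902} + 629068} = - \frac{5321139}{\frac{2362717759335}{3755902}} = \left(-5321139\right) \frac{3755902}{2362717759335} = - \frac{6661892204126}{787572586445}$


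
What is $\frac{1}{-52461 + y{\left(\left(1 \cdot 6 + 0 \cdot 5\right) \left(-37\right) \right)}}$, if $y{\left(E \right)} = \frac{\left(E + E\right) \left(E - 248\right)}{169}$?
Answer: $- \frac{169}{8657229} \approx -1.9521 \cdot 10^{-5}$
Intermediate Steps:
$y{\left(E \right)} = \frac{2 E \left(-248 + E\right)}{169}$ ($y{\left(E \right)} = 2 E \left(-248 + E\right) \frac{1}{169} = \frac{2 E \left(-248 + E\right)}{169}$)
$\frac{1}{-52461 + y{\left(\left(1 \cdot 6 + 0 \cdot 5\right) \left(-37\right) \right)}} = \frac{1}{-52461 + \frac{2 \left(1 \cdot 6 + 0 \cdot 5\right) \left(-37\right) \left(-248 + \left(1 \cdot 6 + 0 \cdot 5\right) \left(-37\right)\right)}{169}} = \frac{1}{-52461 + \frac{2 \left(6 + 0\right) \left(-37\right) \left(-248 + \left(6 + 0\right) \left(-37\right)\right)}{169}} = \frac{1}{-52461 + \frac{2 \cdot 6 \left(-37\right) \left(-248 + 6 \left(-37\right)\right)}{169}} = \frac{1}{-52461 + \frac{2}{169} \left(-222\right) \left(-248 - 222\right)} = \frac{1}{-52461 + \frac{2}{169} \left(-222\right) \left(-470\right)} = \frac{1}{-52461 + \frac{208680}{169}} = \frac{1}{- \frac{8657229}{169}} = - \frac{169}{8657229}$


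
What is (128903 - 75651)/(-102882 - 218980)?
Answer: -26626/160931 ≈ -0.16545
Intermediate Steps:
(128903 - 75651)/(-102882 - 218980) = 53252/(-321862) = 53252*(-1/321862) = -26626/160931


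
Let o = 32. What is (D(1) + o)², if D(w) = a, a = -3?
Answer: 841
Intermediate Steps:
D(w) = -3
(D(1) + o)² = (-3 + 32)² = 29² = 841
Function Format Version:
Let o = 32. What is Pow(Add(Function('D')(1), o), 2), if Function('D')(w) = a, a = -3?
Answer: 841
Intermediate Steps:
Function('D')(w) = -3
Pow(Add(Function('D')(1), o), 2) = Pow(Add(-3, 32), 2) = Pow(29, 2) = 841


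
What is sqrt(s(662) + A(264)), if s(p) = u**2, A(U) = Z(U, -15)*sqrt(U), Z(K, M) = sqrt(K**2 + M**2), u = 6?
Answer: sqrt(36 + 6*sqrt(512754)) ≈ 65.821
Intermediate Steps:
A(U) = sqrt(U)*sqrt(225 + U**2) (A(U) = sqrt(U**2 + (-15)**2)*sqrt(U) = sqrt(U**2 + 225)*sqrt(U) = sqrt(225 + U**2)*sqrt(U) = sqrt(U)*sqrt(225 + U**2))
s(p) = 36 (s(p) = 6**2 = 36)
sqrt(s(662) + A(264)) = sqrt(36 + sqrt(264)*sqrt(225 + 264**2)) = sqrt(36 + (2*sqrt(66))*sqrt(225 + 69696)) = sqrt(36 + (2*sqrt(66))*sqrt(69921)) = sqrt(36 + (2*sqrt(66))*(3*sqrt(7769))) = sqrt(36 + 6*sqrt(512754))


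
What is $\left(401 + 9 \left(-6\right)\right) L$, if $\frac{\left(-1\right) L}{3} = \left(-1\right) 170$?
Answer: $176970$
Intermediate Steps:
$L = 510$ ($L = - 3 \left(\left(-1\right) 170\right) = \left(-3\right) \left(-170\right) = 510$)
$\left(401 + 9 \left(-6\right)\right) L = \left(401 + 9 \left(-6\right)\right) 510 = \left(401 - 54\right) 510 = 347 \cdot 510 = 176970$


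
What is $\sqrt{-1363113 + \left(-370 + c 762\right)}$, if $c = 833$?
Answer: $i \sqrt{728737} \approx 853.66 i$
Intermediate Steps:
$\sqrt{-1363113 + \left(-370 + c 762\right)} = \sqrt{-1363113 + \left(-370 + 833 \cdot 762\right)} = \sqrt{-1363113 + \left(-370 + 634746\right)} = \sqrt{-1363113 + 634376} = \sqrt{-728737} = i \sqrt{728737}$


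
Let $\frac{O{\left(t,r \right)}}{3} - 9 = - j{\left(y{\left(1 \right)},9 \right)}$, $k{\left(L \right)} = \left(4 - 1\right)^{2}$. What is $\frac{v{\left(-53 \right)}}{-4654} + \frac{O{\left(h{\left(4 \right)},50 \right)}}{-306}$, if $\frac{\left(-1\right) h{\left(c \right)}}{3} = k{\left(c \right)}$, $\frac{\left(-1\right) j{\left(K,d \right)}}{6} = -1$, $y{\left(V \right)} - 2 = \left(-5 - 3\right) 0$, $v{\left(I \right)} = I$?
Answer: $- \frac{713}{39559} \approx -0.018024$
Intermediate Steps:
$k{\left(L \right)} = 9$ ($k{\left(L \right)} = 3^{2} = 9$)
$y{\left(V \right)} = 2$ ($y{\left(V \right)} = 2 + \left(-5 - 3\right) 0 = 2 - 0 = 2 + 0 = 2$)
$j{\left(K,d \right)} = 6$ ($j{\left(K,d \right)} = \left(-6\right) \left(-1\right) = 6$)
$h{\left(c \right)} = -27$ ($h{\left(c \right)} = \left(-3\right) 9 = -27$)
$O{\left(t,r \right)} = 9$ ($O{\left(t,r \right)} = 27 + 3 \left(\left(-1\right) 6\right) = 27 + 3 \left(-6\right) = 27 - 18 = 9$)
$\frac{v{\left(-53 \right)}}{-4654} + \frac{O{\left(h{\left(4 \right)},50 \right)}}{-306} = - \frac{53}{-4654} + \frac{9}{-306} = \left(-53\right) \left(- \frac{1}{4654}\right) + 9 \left(- \frac{1}{306}\right) = \frac{53}{4654} - \frac{1}{34} = - \frac{713}{39559}$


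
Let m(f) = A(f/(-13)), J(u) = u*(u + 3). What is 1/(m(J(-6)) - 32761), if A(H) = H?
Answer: -13/425911 ≈ -3.0523e-5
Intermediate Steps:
J(u) = u*(3 + u)
m(f) = -f/13 (m(f) = f/(-13) = f*(-1/13) = -f/13)
1/(m(J(-6)) - 32761) = 1/(-(-6)*(3 - 6)/13 - 32761) = 1/(-(-6)*(-3)/13 - 32761) = 1/(-1/13*18 - 32761) = 1/(-18/13 - 32761) = 1/(-425911/13) = -13/425911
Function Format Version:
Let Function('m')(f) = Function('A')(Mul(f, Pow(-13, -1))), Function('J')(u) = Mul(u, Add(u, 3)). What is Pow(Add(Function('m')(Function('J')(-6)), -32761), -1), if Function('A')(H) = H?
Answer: Rational(-13, 425911) ≈ -3.0523e-5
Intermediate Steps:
Function('J')(u) = Mul(u, Add(3, u))
Function('m')(f) = Mul(Rational(-1, 13), f) (Function('m')(f) = Mul(f, Pow(-13, -1)) = Mul(f, Rational(-1, 13)) = Mul(Rational(-1, 13), f))
Pow(Add(Function('m')(Function('J')(-6)), -32761), -1) = Pow(Add(Mul(Rational(-1, 13), Mul(-6, Add(3, -6))), -32761), -1) = Pow(Add(Mul(Rational(-1, 13), Mul(-6, -3)), -32761), -1) = Pow(Add(Mul(Rational(-1, 13), 18), -32761), -1) = Pow(Add(Rational(-18, 13), -32761), -1) = Pow(Rational(-425911, 13), -1) = Rational(-13, 425911)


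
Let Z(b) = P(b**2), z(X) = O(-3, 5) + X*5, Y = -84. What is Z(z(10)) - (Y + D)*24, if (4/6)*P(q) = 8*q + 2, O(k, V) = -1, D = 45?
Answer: 29751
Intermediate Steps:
P(q) = 3 + 12*q (P(q) = 3*(8*q + 2)/2 = 3*(2 + 8*q)/2 = 3 + 12*q)
z(X) = -1 + 5*X (z(X) = -1 + X*5 = -1 + 5*X)
Z(b) = 3 + 12*b**2
Z(z(10)) - (Y + D)*24 = (3 + 12*(-1 + 5*10)**2) - (-84 + 45)*24 = (3 + 12*(-1 + 50)**2) - (-39)*24 = (3 + 12*49**2) - 1*(-936) = (3 + 12*2401) + 936 = (3 + 28812) + 936 = 28815 + 936 = 29751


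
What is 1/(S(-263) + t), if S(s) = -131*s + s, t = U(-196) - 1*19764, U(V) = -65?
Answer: 1/14361 ≈ 6.9633e-5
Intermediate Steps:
t = -19829 (t = -65 - 1*19764 = -65 - 19764 = -19829)
S(s) = -130*s
1/(S(-263) + t) = 1/(-130*(-263) - 19829) = 1/(34190 - 19829) = 1/14361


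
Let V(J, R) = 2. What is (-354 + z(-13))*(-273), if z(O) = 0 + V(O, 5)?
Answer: 96096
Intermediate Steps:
z(O) = 2 (z(O) = 0 + 2 = 2)
(-354 + z(-13))*(-273) = (-354 + 2)*(-273) = -352*(-273) = 96096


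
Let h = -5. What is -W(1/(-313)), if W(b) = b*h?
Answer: -5/313 ≈ -0.015974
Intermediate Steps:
W(b) = -5*b (W(b) = b*(-5) = -5*b)
-W(1/(-313)) = -(-5)/(-313) = -(-5)*(-1)/313 = -1*5/313 = -5/313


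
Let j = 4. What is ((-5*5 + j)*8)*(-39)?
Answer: 6552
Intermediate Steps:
((-5*5 + j)*8)*(-39) = ((-5*5 + 4)*8)*(-39) = ((-25 + 4)*8)*(-39) = -21*8*(-39) = -168*(-39) = 6552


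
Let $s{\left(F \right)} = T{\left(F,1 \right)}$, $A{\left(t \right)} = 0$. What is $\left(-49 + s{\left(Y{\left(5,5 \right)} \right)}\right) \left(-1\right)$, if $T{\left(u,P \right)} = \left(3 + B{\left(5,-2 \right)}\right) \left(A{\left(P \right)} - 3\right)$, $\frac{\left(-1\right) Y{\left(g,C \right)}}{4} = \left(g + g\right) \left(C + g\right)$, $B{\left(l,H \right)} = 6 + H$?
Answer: $70$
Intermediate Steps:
$Y{\left(g,C \right)} = - 8 g \left(C + g\right)$ ($Y{\left(g,C \right)} = - 4 \left(g + g\right) \left(C + g\right) = - 4 \cdot 2 g \left(C + g\right) = - 8 g \left(C + g\right)$)
$T{\left(u,P \right)} = -21$ ($T{\left(u,P \right)} = \left(3 + \left(6 - 2\right)\right) \left(0 - 3\right) = \left(3 + 4\right) \left(-3\right) = 7 \left(-3\right) = -21$)
$s{\left(F \right)} = -21$
$\left(-49 + s{\left(Y{\left(5,5 \right)} \right)}\right) \left(-1\right) = \left(-49 - 21\right) \left(-1\right) = \left(-70\right) \left(-1\right) = 70$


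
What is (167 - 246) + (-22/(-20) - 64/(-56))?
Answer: -5373/70 ≈ -76.757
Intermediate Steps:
(167 - 246) + (-22/(-20) - 64/(-56)) = -79 + (-22*(-1/20) - 64*(-1/56)) = -79 + (11/10 + 8/7) = -79 + 157/70 = -5373/70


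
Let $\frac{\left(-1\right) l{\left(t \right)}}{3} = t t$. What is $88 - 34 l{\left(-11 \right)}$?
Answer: $12430$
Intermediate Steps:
$l{\left(t \right)} = - 3 t^{2}$ ($l{\left(t \right)} = - 3 t t = - 3 t^{2}$)
$88 - 34 l{\left(-11 \right)} = 88 - 34 \left(- 3 \left(-11\right)^{2}\right) = 88 - 34 \left(\left(-3\right) 121\right) = 88 - -12342 = 88 + 12342 = 12430$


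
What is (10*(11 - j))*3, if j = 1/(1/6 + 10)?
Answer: 19950/61 ≈ 327.05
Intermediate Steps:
j = 6/61 (j = 1/(⅙ + 10) = 1/(61/6) = 6/61 ≈ 0.098361)
(10*(11 - j))*3 = (10*(11 - 1*6/61))*3 = (10*(11 - 6/61))*3 = (10*(665/61))*3 = (6650/61)*3 = 19950/61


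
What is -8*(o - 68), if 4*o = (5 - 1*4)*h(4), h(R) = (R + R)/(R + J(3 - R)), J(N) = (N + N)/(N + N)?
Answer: 2704/5 ≈ 540.80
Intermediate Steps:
J(N) = 1 (J(N) = (2*N)/((2*N)) = (2*N)*(1/(2*N)) = 1)
h(R) = 2*R/(1 + R) (h(R) = (R + R)/(R + 1) = (2*R)/(1 + R) = 2*R/(1 + R))
o = ⅖ (o = ((5 - 1*4)*(2*4/(1 + 4)))/4 = ((5 - 4)*(2*4/5))/4 = (1*(2*4*(⅕)))/4 = (1*(8/5))/4 = (¼)*(8/5) = ⅖ ≈ 0.40000)
-8*(o - 68) = -8*(⅖ - 68) = -8*(-338/5) = 2704/5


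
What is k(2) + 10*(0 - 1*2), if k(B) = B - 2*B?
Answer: -22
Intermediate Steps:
k(B) = -B
k(2) + 10*(0 - 1*2) = -1*2 + 10*(0 - 1*2) = -2 + 10*(0 - 2) = -2 + 10*(-2) = -2 - 20 = -22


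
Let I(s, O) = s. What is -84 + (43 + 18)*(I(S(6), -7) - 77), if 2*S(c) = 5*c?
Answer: -3866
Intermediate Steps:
S(c) = 5*c/2 (S(c) = (5*c)/2 = 5*c/2)
-84 + (43 + 18)*(I(S(6), -7) - 77) = -84 + (43 + 18)*((5/2)*6 - 77) = -84 + 61*(15 - 77) = -84 + 61*(-62) = -84 - 3782 = -3866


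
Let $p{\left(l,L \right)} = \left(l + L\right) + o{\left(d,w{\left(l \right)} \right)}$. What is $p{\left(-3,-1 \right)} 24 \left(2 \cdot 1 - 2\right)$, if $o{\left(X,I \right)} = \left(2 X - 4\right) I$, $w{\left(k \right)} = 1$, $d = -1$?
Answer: $0$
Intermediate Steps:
$o{\left(X,I \right)} = I \left(-4 + 2 X\right)$ ($o{\left(X,I \right)} = \left(-4 + 2 X\right) I = I \left(-4 + 2 X\right)$)
$p{\left(l,L \right)} = -6 + L + l$ ($p{\left(l,L \right)} = \left(l + L\right) + 2 \cdot 1 \left(-2 - 1\right) = \left(L + l\right) + 2 \cdot 1 \left(-3\right) = \left(L + l\right) - 6 = -6 + L + l$)
$p{\left(-3,-1 \right)} 24 \left(2 \cdot 1 - 2\right) = \left(-6 - 1 - 3\right) 24 \left(2 \cdot 1 - 2\right) = \left(-10\right) 24 \left(2 - 2\right) = \left(-240\right) 0 = 0$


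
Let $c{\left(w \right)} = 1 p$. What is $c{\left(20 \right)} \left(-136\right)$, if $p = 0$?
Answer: $0$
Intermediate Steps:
$c{\left(w \right)} = 0$ ($c{\left(w \right)} = 1 \cdot 0 = 0$)
$c{\left(20 \right)} \left(-136\right) = 0 \left(-136\right) = 0$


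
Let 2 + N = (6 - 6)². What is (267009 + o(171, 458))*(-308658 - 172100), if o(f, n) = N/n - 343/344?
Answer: -5056089120893247/39388 ≈ -1.2837e+11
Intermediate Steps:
N = -2 (N = -2 + (6 - 6)² = -2 + 0² = -2 + 0 = -2)
o(f, n) = -343/344 - 2/n (o(f, n) = -2/n - 343/344 = -343/344 - 2/n)
(267009 + o(171, 458))*(-308658 - 172100) = (267009 + (-343/344 - 2/458))*(-308658 - 172100) = (267009 + (-343/344 - 2*1/458))*(-480758) = (267009 + (-343/344 - 1/229))*(-480758) = (267009 - 78891/78776)*(-480758) = (21033822093/78776)*(-480758) = -5056089120893247/39388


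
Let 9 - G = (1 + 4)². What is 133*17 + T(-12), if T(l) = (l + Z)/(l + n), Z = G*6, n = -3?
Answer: 11341/5 ≈ 2268.2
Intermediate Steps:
G = -16 (G = 9 - (1 + 4)² = 9 - 1*5² = 9 - 1*25 = 9 - 25 = -16)
Z = -96 (Z = -16*6 = -96)
T(l) = (-96 + l)/(-3 + l) (T(l) = (l - 96)/(l - 3) = (-96 + l)/(-3 + l))
133*17 + T(-12) = 133*17 + (-96 - 12)/(-3 - 12) = 2261 - 108/(-15) = 2261 - 1/15*(-108) = 2261 + 36/5 = 11341/5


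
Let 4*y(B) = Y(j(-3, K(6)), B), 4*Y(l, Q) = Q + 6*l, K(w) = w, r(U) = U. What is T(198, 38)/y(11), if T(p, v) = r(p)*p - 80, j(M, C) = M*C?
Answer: -625984/97 ≈ -6453.4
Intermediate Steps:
j(M, C) = C*M
Y(l, Q) = Q/4 + 3*l/2 (Y(l, Q) = (Q + 6*l)/4 = Q/4 + 3*l/2)
y(B) = -27/4 + B/16 (y(B) = (B/4 + 3*(6*(-3))/2)/4 = (B/4 + (3/2)*(-18))/4 = (B/4 - 27)/4 = (-27 + B/4)/4 = -27/4 + B/16)
T(p, v) = -80 + p² (T(p, v) = p*p - 80 = p² - 80 = -80 + p²)
T(198, 38)/y(11) = (-80 + 198²)/(-27/4 + (1/16)*11) = (-80 + 39204)/(-27/4 + 11/16) = 39124/(-97/16) = 39124*(-16/97) = -625984/97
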